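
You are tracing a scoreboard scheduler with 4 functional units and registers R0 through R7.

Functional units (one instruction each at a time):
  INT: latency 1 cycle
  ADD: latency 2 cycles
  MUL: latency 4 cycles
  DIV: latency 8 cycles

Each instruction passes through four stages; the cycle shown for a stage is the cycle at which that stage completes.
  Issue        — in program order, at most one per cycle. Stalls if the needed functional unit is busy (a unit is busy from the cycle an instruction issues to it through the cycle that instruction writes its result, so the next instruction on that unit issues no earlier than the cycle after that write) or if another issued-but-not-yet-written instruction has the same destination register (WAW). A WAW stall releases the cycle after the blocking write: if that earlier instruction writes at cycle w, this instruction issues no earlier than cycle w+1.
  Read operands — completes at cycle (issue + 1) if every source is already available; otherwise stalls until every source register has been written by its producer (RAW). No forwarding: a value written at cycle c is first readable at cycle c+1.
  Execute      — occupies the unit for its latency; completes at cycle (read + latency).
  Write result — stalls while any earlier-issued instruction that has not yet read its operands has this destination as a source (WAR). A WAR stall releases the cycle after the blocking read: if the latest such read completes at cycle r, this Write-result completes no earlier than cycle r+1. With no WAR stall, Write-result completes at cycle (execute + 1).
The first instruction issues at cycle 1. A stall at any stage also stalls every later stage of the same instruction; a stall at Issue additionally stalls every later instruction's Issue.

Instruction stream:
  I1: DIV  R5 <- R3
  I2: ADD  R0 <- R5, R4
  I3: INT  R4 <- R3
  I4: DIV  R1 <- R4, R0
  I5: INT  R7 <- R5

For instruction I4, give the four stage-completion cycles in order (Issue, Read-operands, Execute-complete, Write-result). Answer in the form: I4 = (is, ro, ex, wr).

  I1 | 1 | 2 | 10 | 11
  I2 | 2 | 12 | 14 | 15   RAW R5: wait I1 write@11
  I3 | 3 | 4 | 5 | 13   WAR R4: wait I2 read@12
  I4 | 12 | 16 | 24 | 25   struct: DIV busy until I1 writes@11 · RAW R0: wait I2 write@15
  I5 | 14 | 15 | 16 | 17   struct: INT busy until I3 writes@13

I4 = (12, 16, 24, 25)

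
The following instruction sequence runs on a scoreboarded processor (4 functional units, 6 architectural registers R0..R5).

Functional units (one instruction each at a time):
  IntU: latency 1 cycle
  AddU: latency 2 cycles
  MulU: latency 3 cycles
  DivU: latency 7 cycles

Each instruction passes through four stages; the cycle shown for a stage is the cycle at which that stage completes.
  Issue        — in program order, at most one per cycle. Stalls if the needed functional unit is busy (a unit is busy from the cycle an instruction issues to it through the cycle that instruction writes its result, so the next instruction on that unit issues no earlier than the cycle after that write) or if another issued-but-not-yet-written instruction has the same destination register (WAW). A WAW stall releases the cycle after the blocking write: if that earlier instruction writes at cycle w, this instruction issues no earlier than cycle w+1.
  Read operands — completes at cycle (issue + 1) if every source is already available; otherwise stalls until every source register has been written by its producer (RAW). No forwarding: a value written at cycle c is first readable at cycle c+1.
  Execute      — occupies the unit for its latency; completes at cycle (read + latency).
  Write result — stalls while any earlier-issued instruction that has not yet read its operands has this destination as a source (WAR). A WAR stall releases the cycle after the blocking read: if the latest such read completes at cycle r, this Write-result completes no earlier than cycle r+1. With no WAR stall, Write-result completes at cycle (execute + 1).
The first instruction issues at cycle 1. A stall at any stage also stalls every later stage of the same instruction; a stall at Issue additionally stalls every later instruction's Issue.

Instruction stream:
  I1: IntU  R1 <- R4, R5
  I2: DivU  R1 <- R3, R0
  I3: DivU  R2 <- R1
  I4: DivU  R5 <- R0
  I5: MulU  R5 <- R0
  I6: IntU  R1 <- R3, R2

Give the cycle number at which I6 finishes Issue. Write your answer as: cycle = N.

cycle 1: issue I1 (IntU)
cycle 2: I1 read-ops
cycle 3: I1 finished on IntU
cycle 4: I1→R1
cycle 5: issue I2 (DivU)
cycle 6: I2 read-ops
cycle 13: I2 finished on DivU
cycle 14: I2→R1
cycle 15: issue I3 (DivU)
cycle 16: I3 read-ops
cycle 23: I3 finished on DivU
cycle 24: I3→R2
cycle 25: issue I4 (DivU)
cycle 26: I4 read-ops
cycle 33: I4 finished on DivU
cycle 34: I4→R5
cycle 35: issue I5 (MulU)
cycle 36: I5 read-ops | issue I6 (IntU)
cycle 37: I6 read-ops
cycle 38: I6 finished on IntU
cycle 39: I5 finished on MulU | I6→R1
cycle 40: I5→R5

cycle = 36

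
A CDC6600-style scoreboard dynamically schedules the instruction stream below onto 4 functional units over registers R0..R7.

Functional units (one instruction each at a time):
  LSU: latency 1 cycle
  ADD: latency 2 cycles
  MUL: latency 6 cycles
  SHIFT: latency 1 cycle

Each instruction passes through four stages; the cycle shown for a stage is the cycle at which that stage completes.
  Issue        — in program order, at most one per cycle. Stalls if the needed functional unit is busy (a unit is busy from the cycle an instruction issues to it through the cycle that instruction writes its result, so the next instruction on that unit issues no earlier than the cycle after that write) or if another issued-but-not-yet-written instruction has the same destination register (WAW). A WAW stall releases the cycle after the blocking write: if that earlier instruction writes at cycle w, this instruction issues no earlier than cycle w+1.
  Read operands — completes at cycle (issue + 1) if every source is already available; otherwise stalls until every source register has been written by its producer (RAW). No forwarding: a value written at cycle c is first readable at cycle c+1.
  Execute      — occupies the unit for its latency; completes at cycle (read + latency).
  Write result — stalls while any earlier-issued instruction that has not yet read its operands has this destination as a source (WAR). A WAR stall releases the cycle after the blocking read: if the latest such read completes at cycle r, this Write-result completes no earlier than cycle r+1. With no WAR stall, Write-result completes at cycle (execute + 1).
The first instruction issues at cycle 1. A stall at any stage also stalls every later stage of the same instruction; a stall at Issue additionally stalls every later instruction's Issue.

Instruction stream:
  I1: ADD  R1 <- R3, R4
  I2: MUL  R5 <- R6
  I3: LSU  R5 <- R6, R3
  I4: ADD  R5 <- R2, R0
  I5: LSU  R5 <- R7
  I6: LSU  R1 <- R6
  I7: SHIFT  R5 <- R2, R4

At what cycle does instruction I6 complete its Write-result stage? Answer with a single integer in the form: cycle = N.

1) issue 1, read 2, done 4, write 5
2) issue 2, read 3, done 9, write 10
3) issue 11, read 12, done 13, write 14  <WAW R5: wait I2 write@10>
4) issue 15, read 16, done 18, write 19  <WAW R5: wait I3 write@14>
5) issue 20, read 21, done 22, write 23  <WAW R5: wait I4 write@19>
6) issue 24, read 25, done 26, write 27  <struct: LSU busy until I5 writes@23>
7) issue 25, read 26, done 27, write 28

cycle = 27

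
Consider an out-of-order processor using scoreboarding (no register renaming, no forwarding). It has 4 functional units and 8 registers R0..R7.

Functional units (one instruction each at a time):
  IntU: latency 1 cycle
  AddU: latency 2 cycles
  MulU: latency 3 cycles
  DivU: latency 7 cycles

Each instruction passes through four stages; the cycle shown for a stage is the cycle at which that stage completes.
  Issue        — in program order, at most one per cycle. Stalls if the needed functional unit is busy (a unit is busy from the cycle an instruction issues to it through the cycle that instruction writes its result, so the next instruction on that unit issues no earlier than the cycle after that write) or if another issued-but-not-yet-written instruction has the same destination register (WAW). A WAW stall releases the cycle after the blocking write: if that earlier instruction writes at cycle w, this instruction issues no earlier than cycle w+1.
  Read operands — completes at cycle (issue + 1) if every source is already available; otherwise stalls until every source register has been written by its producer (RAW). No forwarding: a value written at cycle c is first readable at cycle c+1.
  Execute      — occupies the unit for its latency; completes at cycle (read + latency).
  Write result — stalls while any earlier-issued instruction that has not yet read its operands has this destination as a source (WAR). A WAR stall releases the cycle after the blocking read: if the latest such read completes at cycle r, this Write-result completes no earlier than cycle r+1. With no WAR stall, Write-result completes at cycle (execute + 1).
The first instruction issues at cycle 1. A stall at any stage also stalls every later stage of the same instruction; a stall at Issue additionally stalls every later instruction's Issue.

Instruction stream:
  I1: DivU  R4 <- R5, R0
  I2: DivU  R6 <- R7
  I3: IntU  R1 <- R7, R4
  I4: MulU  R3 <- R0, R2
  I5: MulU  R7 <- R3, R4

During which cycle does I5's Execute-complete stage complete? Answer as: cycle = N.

cycle = 23

1) issue 1, read 2, done 9, write 10
2) issue 11, read 12, done 19, write 20  <struct: DivU busy until I1 writes@10>
3) issue 12, read 13, done 14, write 15
4) issue 13, read 14, done 17, write 18
5) issue 19, read 20, done 23, write 24  <struct: MulU busy until I4 writes@18>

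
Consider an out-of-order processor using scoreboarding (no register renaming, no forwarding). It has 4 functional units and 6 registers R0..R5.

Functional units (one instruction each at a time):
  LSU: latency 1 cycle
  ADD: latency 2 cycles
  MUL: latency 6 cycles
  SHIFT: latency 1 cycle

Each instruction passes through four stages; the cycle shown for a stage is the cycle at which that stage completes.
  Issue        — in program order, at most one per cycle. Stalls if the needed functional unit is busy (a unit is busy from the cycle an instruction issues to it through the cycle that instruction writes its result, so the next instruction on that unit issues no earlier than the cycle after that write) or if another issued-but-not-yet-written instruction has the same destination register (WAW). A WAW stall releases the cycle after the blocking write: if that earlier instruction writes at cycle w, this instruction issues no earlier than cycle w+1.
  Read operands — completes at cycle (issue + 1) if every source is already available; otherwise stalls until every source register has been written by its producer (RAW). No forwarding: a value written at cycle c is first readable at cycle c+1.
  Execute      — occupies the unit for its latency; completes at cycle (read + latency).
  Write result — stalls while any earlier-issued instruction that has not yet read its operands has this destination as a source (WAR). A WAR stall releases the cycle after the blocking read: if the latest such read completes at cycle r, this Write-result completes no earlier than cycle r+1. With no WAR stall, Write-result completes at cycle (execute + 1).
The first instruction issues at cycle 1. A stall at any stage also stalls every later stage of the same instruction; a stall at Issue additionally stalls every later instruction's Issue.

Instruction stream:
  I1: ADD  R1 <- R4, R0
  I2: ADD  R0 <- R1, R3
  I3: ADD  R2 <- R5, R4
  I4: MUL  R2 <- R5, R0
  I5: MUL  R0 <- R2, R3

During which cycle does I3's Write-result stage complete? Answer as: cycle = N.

cycle = 15

c1: I1 issues→ADD
c2: I1 reads
c4: I1 exec-done
c5: I1 writes R1
c6: I2 issues→ADD
c7: I2 reads
c9: I2 exec-done
c10: I2 writes R0
c11: I3 issues→ADD
c12: I3 reads
c14: I3 exec-done
c15: I3 writes R2
c16: I4 issues→MUL
c17: I4 reads
c23: I4 exec-done
c24: I4 writes R2
c25: I5 issues→MUL
c26: I5 reads
c32: I5 exec-done
c33: I5 writes R0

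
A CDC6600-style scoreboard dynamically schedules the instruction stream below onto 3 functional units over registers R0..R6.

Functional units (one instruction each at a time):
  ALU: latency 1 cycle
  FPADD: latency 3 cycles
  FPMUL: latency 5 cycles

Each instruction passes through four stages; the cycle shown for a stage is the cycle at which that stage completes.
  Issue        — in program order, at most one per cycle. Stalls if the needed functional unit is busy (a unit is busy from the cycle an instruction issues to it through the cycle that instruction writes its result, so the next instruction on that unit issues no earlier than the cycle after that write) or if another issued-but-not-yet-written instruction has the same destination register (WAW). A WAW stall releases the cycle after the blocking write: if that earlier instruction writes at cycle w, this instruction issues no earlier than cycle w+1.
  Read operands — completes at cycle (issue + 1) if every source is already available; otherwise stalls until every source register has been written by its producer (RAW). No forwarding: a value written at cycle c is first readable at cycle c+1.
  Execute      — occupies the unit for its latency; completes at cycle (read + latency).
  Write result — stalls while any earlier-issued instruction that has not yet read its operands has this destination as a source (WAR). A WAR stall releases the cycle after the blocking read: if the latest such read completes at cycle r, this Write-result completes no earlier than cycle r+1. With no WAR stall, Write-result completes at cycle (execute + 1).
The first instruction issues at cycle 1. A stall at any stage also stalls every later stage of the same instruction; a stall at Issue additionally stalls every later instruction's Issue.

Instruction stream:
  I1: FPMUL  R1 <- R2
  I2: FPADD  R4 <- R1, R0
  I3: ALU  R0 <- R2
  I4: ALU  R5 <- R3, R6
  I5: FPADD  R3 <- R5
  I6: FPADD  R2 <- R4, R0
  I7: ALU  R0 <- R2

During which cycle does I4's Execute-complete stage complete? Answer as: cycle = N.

c1: issue I1 (FPMUL)
c2: I1 read-ops, issue I2 (FPADD)
c3: issue I3 (ALU)
c4: I3 read-ops
c5: I3 finished on ALU
c7: I1 finished on FPMUL
c8: I1→R1
c9: I2 read-ops
c10: I3→R0
c11: issue I4 (ALU)
c12: I2 finished on FPADD, I4 read-ops
c13: I2→R4, I4 finished on ALU
c14: I4→R5, issue I5 (FPADD)
c15: I5 read-ops
c18: I5 finished on FPADD
c19: I5→R3
c20: issue I6 (FPADD)
c21: I6 read-ops, issue I7 (ALU)
c24: I6 finished on FPADD
c25: I6→R2
c26: I7 read-ops
c27: I7 finished on ALU
c28: I7→R0

cycle = 13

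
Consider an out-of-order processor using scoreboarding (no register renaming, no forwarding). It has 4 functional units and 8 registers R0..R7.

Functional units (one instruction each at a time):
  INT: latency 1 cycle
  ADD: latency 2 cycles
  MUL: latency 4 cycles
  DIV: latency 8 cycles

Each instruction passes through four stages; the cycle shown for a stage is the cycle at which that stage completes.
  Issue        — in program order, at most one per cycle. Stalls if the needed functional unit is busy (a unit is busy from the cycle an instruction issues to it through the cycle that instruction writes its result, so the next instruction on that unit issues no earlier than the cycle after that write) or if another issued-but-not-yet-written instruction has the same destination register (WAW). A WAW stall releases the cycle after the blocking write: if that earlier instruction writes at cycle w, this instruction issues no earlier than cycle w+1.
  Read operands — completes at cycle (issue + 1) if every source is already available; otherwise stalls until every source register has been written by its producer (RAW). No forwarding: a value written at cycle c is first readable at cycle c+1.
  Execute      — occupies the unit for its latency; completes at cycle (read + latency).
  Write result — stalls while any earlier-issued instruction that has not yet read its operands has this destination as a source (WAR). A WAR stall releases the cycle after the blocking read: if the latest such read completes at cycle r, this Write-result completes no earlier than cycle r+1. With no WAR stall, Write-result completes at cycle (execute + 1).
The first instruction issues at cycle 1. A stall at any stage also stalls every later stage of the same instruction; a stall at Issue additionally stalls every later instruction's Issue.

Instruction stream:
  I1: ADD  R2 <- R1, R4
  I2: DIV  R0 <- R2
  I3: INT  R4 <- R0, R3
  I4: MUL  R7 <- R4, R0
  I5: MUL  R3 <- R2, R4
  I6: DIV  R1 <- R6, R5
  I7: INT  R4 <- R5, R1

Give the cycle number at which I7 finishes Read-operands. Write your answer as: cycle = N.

cycle = 37

c1: issue I1 (ADD)
c2: I1 read-ops; issue I2 (DIV)
c3: issue I3 (INT)
c4: I1 finished on ADD; issue I4 (MUL)
c5: I1→R2
c6: I2 read-ops
c14: I2 finished on DIV
c15: I2→R0
c16: I3 read-ops
c17: I3 finished on INT
c18: I3→R4
c19: I4 read-ops
c23: I4 finished on MUL
c24: I4→R7
c25: issue I5 (MUL)
c26: I5 read-ops; issue I6 (DIV)
c27: I6 read-ops; issue I7 (INT)
c30: I5 finished on MUL
c31: I5→R3
c35: I6 finished on DIV
c36: I6→R1
c37: I7 read-ops
c38: I7 finished on INT
c39: I7→R4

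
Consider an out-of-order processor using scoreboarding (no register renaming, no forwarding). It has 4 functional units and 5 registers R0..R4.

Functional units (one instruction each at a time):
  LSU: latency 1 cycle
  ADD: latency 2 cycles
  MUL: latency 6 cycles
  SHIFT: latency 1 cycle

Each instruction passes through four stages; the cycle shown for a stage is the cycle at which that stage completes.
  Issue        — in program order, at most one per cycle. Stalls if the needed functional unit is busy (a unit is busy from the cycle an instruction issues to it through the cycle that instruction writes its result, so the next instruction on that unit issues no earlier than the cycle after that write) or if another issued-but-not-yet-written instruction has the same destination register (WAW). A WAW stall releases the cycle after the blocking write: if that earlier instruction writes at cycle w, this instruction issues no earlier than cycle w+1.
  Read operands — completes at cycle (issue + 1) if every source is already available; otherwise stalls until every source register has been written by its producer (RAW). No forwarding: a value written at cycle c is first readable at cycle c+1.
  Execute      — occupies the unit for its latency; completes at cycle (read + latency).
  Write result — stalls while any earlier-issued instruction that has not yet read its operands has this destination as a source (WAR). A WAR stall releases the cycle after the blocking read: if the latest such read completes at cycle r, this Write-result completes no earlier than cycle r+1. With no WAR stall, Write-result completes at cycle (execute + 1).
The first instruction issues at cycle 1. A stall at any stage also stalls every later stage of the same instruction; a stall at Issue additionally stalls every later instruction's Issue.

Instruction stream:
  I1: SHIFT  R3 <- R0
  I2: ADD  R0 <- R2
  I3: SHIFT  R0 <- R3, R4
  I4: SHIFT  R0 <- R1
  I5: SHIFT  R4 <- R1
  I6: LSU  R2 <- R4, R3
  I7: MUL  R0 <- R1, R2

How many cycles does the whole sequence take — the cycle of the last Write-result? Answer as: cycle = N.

cycle = 29

1) issue 1, read 2, done 3, write 4
2) issue 2, read 3, done 5, write 6
3) issue 7, read 8, done 9, write 10  <WAW R0: wait I2 write@6>
4) issue 11, read 12, done 13, write 14  <struct: SHIFT busy until I3 writes@10>
5) issue 15, read 16, done 17, write 18  <struct: SHIFT busy until I4 writes@14>
6) issue 16, read 19, done 20, write 21  <RAW R4: wait I5 write@18>
7) issue 17, read 22, done 28, write 29  <RAW R2: wait I6 write@21>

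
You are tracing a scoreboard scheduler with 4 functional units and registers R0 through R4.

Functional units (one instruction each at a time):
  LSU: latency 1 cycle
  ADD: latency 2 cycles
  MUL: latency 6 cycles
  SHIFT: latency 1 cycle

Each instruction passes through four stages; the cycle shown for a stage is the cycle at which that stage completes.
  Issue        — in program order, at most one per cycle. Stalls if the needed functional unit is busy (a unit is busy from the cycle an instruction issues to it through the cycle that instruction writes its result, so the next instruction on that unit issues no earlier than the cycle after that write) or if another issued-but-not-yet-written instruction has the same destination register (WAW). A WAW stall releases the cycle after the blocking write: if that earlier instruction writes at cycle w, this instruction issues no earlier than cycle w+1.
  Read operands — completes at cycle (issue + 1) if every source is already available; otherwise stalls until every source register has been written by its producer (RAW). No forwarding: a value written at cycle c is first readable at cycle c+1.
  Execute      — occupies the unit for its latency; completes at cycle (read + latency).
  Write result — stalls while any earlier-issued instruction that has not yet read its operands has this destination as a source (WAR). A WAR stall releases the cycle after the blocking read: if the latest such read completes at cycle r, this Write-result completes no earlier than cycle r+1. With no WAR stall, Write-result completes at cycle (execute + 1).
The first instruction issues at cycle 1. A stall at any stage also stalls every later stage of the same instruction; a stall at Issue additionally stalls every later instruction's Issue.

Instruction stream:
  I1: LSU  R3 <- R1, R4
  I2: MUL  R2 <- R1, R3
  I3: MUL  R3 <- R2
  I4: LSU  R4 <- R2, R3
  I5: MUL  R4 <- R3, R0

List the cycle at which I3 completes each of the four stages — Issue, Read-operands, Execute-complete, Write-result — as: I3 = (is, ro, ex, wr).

I3 = (13, 14, 20, 21)

I1 -> (1, 2, 3, 4)
I2 -> (2, 5, 11, 12)  // RAW R3: wait I1 write@4
I3 -> (13, 14, 20, 21)  // struct: MUL busy until I2 writes@12
I4 -> (14, 22, 23, 24)  // RAW R3: wait I3 write@21
I5 -> (25, 26, 32, 33)  // WAW R4: wait I4 write@24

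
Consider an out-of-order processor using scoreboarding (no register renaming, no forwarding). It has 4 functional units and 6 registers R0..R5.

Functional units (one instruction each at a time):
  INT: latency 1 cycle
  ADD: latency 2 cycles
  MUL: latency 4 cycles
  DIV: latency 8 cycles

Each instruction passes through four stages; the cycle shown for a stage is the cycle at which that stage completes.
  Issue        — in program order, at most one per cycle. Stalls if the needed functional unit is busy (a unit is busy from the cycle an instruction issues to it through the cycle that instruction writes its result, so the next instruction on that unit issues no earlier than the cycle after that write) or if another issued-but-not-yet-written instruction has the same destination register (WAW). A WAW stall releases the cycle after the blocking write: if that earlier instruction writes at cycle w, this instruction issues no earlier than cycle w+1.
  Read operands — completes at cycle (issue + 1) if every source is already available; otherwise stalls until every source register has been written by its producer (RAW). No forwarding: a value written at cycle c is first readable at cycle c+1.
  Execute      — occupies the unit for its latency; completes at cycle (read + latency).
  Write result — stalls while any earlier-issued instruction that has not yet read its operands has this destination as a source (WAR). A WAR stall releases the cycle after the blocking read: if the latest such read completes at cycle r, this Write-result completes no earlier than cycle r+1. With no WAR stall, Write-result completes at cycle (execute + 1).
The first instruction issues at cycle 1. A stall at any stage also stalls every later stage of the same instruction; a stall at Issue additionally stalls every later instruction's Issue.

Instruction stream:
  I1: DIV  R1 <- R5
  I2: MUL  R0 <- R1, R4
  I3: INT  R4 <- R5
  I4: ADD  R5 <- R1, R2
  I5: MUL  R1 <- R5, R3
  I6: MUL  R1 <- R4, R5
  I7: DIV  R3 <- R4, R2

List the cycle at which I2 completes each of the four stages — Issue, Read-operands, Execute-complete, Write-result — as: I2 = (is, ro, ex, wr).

cycle 1: I1 issues→DIV
cycle 2: I1 reads | I2 issues→MUL
cycle 3: I3 issues→INT
cycle 4: I3 reads | I4 issues→ADD
cycle 5: I3 exec-done
cycle 10: I1 exec-done
cycle 11: I1 writes R1
cycle 12: I2 reads | I4 reads
cycle 13: I3 writes R4
cycle 14: I4 exec-done
cycle 15: I4 writes R5
cycle 16: I2 exec-done
cycle 17: I2 writes R0
cycle 18: I5 issues→MUL
cycle 19: I5 reads
cycle 23: I5 exec-done
cycle 24: I5 writes R1
cycle 25: I6 issues→MUL
cycle 26: I6 reads | I7 issues→DIV
cycle 27: I7 reads
cycle 30: I6 exec-done
cycle 31: I6 writes R1
cycle 35: I7 exec-done
cycle 36: I7 writes R3

I2 = (2, 12, 16, 17)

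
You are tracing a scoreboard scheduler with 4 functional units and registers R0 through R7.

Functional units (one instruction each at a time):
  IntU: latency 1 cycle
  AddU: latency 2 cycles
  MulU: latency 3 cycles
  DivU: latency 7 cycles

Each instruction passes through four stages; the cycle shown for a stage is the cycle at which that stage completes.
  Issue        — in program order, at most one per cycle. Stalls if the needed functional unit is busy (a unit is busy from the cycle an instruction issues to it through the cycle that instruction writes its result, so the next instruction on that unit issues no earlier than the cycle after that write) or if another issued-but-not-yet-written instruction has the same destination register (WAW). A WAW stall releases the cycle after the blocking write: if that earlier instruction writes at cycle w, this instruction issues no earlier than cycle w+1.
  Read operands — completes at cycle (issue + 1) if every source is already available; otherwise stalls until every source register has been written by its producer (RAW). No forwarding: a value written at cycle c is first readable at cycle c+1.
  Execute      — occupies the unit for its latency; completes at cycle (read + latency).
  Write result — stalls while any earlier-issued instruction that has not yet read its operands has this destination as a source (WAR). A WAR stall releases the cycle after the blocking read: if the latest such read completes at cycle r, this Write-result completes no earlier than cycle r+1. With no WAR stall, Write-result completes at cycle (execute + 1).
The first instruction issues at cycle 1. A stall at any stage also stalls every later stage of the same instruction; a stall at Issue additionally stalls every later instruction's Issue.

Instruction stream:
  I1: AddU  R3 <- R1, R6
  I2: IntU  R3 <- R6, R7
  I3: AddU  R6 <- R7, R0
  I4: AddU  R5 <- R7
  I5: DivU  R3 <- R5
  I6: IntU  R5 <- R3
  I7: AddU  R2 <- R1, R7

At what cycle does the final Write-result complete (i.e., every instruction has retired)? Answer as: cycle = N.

cycle = 28

1) issue 1, read 2, done 4, write 5
2) issue 6, read 7, done 8, write 9  <WAW R3: wait I1 write@5>
3) issue 7, read 8, done 10, write 11
4) issue 12, read 13, done 15, write 16  <struct: AddU busy until I3 writes@11>
5) issue 13, read 17, done 24, write 25  <RAW R5: wait I4 write@16>
6) issue 17, read 26, done 27, write 28  <WAW R5: wait I4 write@16 / RAW R3: wait I5 write@25>
7) issue 18, read 19, done 21, write 22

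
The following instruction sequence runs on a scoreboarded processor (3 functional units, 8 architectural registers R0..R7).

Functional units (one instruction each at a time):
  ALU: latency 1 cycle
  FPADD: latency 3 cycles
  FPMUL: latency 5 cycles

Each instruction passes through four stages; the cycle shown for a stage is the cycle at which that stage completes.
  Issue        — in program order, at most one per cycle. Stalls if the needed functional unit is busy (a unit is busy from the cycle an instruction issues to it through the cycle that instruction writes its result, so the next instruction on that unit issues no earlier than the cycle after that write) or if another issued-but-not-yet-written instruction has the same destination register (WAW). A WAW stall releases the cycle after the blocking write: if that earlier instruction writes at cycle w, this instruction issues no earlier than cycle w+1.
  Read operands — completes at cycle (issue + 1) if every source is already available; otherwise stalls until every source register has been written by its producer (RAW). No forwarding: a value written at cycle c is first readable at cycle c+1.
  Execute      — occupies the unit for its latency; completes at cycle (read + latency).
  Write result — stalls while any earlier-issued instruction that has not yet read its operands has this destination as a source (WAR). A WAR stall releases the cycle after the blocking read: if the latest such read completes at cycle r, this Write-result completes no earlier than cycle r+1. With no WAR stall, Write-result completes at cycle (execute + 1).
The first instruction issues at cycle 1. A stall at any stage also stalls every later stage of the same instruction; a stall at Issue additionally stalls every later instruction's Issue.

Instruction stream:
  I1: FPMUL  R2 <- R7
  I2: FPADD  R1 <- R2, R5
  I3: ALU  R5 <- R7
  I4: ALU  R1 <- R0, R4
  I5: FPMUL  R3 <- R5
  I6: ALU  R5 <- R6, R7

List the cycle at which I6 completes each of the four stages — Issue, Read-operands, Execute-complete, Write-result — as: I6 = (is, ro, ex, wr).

[I1] 1/2/7/8
[I2] 2/9/12/13  (RAW R2: wait I1 write@8)
[I3] 3/4/5/10  (WAR R5: wait I2 read@9)
[I4] 14/15/16/17  (WAW R1: wait I2 write@13)
[I5] 15/16/21/22
[I6] 18/19/20/21  (struct: ALU busy until I4 writes@17)

I6 = (18, 19, 20, 21)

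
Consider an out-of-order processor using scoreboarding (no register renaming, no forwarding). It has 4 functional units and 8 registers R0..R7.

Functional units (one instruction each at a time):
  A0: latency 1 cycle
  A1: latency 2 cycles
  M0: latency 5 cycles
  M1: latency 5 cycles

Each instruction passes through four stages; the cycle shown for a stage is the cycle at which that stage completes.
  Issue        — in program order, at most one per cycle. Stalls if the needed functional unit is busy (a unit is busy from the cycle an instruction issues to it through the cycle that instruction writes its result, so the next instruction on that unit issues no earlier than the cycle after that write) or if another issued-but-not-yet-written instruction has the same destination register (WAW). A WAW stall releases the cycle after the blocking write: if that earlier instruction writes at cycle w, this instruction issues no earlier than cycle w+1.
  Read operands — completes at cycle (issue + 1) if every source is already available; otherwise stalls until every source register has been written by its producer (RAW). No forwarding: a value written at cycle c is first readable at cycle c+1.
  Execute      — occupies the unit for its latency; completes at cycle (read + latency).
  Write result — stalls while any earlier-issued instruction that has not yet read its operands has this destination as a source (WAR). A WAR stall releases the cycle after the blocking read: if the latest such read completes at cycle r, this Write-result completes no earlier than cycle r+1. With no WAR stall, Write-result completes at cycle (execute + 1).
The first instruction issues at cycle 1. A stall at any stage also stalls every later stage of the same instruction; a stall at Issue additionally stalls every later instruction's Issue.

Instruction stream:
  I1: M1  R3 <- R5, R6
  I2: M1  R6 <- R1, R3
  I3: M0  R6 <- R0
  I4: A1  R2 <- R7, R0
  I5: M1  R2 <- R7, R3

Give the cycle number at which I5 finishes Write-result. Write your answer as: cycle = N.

cycle = 30

I1  is:1  ro:2  ex:7  wr:8
I2  is:9  ro:10  ex:15  wr:16  — struct: M1 busy until I1 writes@8
I3  is:17  ro:18  ex:23  wr:24  — WAW R6: wait I2 write@16
I4  is:18  ro:19  ex:21  wr:22
I5  is:23  ro:24  ex:29  wr:30  — WAW R2: wait I4 write@22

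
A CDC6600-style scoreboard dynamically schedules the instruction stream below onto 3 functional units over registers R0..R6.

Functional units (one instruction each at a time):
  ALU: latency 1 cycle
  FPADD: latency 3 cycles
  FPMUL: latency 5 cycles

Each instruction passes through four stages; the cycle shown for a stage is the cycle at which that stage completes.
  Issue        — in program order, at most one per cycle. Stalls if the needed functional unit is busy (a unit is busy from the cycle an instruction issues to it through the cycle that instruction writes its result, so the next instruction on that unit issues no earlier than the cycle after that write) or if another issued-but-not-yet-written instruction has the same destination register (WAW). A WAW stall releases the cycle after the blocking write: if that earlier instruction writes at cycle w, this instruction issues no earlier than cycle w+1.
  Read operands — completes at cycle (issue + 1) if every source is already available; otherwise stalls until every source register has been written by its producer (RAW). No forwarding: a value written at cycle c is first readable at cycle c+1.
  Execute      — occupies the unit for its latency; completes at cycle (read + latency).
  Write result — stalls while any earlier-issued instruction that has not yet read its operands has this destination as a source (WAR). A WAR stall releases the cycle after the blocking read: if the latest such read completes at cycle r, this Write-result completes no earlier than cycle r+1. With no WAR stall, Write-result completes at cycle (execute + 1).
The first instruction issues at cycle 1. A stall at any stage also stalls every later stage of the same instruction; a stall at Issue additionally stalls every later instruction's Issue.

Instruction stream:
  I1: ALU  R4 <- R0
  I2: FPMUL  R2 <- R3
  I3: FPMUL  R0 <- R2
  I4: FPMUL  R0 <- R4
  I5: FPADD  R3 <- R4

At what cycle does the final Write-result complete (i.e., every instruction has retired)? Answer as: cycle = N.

1) issue 1, read 2, done 3, write 4
2) issue 2, read 3, done 8, write 9
3) issue 10, read 11, done 16, write 17  <struct: FPMUL busy until I2 writes@9>
4) issue 18, read 19, done 24, write 25  <struct: FPMUL busy until I3 writes@17>
5) issue 19, read 20, done 23, write 24

cycle = 25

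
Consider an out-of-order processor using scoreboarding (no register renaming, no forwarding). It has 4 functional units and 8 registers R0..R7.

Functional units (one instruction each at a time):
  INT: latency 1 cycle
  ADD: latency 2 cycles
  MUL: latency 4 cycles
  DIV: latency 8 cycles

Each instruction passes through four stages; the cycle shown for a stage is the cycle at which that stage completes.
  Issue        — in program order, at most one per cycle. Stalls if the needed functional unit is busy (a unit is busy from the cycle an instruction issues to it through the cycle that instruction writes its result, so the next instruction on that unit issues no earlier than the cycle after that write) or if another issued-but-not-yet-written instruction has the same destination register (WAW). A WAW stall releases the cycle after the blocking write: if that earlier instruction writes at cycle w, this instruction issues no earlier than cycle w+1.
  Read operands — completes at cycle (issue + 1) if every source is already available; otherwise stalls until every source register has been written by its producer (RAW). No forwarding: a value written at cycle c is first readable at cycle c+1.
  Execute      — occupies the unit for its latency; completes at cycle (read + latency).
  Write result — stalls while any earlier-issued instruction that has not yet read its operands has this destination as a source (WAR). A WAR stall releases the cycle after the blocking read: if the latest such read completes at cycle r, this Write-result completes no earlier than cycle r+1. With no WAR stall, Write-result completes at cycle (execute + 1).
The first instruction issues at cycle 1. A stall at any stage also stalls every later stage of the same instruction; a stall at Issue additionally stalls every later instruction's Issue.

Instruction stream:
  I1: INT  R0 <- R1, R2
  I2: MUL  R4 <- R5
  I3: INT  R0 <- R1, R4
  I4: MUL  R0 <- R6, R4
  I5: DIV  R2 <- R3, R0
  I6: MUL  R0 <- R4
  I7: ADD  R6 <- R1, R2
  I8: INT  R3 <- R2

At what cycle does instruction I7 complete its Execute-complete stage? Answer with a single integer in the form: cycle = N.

cycle = 31

c1: I1 issues→INT
c2: I1 reads | I2 issues→MUL
c3: I1 exec-done | I2 reads
c4: I1 writes R0
c5: I3 issues→INT
c7: I2 exec-done
c8: I2 writes R4
c9: I3 reads
c10: I3 exec-done
c11: I3 writes R0
c12: I4 issues→MUL
c13: I4 reads | I5 issues→DIV
c17: I4 exec-done
c18: I4 writes R0
c19: I5 reads | I6 issues→MUL
c20: I6 reads | I7 issues→ADD
c21: I8 issues→INT
c24: I6 exec-done
c25: I6 writes R0
c27: I5 exec-done
c28: I5 writes R2
c29: I7 reads | I8 reads
c30: I8 exec-done
c31: I7 exec-done | I8 writes R3
c32: I7 writes R6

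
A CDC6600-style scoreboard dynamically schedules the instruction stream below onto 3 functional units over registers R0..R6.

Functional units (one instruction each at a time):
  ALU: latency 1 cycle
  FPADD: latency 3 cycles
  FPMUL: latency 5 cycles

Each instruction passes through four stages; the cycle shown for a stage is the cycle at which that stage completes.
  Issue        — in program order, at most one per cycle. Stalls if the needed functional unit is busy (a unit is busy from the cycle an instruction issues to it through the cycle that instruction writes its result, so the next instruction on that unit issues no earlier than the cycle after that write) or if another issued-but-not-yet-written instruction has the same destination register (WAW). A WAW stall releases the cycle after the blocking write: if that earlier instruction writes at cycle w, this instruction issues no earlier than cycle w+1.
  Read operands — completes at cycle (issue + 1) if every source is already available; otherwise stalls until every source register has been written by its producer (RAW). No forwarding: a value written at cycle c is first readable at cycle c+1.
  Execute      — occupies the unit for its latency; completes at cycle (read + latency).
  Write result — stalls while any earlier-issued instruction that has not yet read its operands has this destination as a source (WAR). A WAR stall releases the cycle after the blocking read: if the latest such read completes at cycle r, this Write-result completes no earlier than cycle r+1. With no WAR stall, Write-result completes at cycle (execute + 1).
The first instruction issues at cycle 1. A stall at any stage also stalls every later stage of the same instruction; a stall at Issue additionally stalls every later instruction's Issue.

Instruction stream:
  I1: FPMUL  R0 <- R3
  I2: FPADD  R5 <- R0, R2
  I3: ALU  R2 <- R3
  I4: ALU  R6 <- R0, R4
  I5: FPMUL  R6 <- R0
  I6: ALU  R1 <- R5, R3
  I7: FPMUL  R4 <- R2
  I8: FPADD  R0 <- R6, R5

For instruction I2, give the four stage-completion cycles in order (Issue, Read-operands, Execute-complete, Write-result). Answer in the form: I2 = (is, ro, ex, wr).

I2 = (2, 9, 12, 13)

[1] I1→FPMUL
[2] I1 RO · I2→FPADD
[3] I3→ALU
[4] I3 RO
[5] I3 EX
[7] I1 EX
[8] I1 WR R0
[9] I2 RO
[10] I3 WR R2
[11] I4→ALU
[12] I2 EX · I4 RO
[13] I2 WR R5 · I4 EX
[14] I4 WR R6
[15] I5→FPMUL
[16] I5 RO · I6→ALU
[17] I6 RO
[18] I6 EX
[19] I6 WR R1
[21] I5 EX
[22] I5 WR R6
[23] I7→FPMUL
[24] I7 RO · I8→FPADD
[25] I8 RO
[28] I8 EX
[29] I7 EX · I8 WR R0
[30] I7 WR R4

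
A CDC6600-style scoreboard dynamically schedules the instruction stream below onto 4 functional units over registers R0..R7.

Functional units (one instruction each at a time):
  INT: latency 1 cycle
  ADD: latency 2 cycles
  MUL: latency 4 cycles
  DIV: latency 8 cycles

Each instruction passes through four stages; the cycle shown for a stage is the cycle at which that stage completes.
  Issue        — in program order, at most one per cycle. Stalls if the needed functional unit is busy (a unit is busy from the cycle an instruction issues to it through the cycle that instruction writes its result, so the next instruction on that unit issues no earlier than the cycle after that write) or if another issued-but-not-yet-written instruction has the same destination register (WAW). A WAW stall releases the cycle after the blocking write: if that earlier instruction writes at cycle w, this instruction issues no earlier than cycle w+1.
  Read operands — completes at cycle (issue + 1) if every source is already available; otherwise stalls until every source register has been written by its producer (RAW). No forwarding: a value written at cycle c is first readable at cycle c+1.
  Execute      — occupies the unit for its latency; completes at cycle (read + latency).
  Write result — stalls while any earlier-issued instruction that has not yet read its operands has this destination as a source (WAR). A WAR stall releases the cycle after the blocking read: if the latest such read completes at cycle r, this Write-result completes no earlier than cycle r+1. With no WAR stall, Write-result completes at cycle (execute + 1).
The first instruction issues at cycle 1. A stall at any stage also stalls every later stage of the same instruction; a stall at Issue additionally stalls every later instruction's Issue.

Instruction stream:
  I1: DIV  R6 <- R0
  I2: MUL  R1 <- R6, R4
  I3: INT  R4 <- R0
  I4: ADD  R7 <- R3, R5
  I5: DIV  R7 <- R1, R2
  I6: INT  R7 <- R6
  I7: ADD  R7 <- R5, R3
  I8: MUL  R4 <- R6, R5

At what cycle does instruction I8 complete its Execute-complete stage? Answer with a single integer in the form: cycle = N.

cycle = 38

t=1  I1 issues→DIV
t=2  I1 reads · I2 issues→MUL
t=3  I3 issues→INT
t=4  I3 reads · I4 issues→ADD
t=5  I3 exec-done · I4 reads
t=7  I4 exec-done
t=8  I4 writes R7
t=10  I1 exec-done
t=11  I1 writes R6
t=12  I2 reads · I5 issues→DIV
t=13  I3 writes R4
t=16  I2 exec-done
t=17  I2 writes R1
t=18  I5 reads
t=26  I5 exec-done
t=27  I5 writes R7
t=28  I6 issues→INT
t=29  I6 reads
t=30  I6 exec-done
t=31  I6 writes R7
t=32  I7 issues→ADD
t=33  I7 reads · I8 issues→MUL
t=34  I8 reads
t=35  I7 exec-done
t=36  I7 writes R7
t=38  I8 exec-done
t=39  I8 writes R4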